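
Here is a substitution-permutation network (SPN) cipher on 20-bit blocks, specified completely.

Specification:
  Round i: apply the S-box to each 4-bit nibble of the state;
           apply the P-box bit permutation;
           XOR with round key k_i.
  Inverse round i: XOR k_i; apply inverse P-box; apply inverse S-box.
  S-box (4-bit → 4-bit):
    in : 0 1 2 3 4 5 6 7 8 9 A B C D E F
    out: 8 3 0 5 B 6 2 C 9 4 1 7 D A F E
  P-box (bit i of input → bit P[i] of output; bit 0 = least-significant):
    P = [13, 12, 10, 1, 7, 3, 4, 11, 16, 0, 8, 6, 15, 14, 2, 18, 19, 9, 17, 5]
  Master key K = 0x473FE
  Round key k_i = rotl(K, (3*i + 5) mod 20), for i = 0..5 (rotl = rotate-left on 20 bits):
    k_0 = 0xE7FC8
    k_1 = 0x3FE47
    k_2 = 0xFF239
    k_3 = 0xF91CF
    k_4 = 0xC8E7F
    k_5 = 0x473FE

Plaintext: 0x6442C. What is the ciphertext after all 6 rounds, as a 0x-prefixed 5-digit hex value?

s_0 = plaintext = 0x6442C
s_1 = Round(s_0, k_0) = 0xB998B
s_2 = Round(s_1, k_1) = 0x9C1C3
s_3 = Round(s_2, k_2) = 0x85EAC
s_4 = Round(s_3, k_3) = 0x6F428
s_5 = Round(s_4, k_4) = 0x9EC38
s_6 = Round(s_5, k_5) = 0x39228

0x39228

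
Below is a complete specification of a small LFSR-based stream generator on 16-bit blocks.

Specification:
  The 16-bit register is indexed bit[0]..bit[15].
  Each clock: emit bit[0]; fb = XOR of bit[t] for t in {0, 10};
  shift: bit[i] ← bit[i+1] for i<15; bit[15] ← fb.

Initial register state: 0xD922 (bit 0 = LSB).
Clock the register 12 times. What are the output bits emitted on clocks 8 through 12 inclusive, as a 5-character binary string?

01001

reg_0 = 0xD922
clock 1: out=0, reg = 0x6C91
clock 2: out=1, reg = 0x3648
clock 3: out=0, reg = 0x9B24
clock 4: out=0, reg = 0x4D92
clock 5: out=0, reg = 0xA6C9
clock 6: out=1, reg = 0x5364
clock 7: out=0, reg = 0x29B2
clock 8: out=0, reg = 0x14D9
clock 9: out=1, reg = 0x0A6C
clock 10: out=0, reg = 0x0536
clock 11: out=0, reg = 0x829B
clock 12: out=1, reg = 0xC14D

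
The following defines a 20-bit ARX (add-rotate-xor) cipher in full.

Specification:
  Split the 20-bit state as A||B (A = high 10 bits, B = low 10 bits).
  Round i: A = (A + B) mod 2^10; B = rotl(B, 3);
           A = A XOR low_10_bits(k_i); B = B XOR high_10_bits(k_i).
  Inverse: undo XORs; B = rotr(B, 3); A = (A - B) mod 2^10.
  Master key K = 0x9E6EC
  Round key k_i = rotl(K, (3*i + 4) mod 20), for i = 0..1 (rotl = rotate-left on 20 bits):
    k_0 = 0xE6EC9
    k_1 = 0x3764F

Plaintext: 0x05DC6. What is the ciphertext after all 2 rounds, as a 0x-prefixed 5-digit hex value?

0xBCD9E

s_0 = plaintext = 0x05DC6
s_1 = Round(s_0, k_0) = 0xC51A8
s_2 = Round(s_1, k_1) = 0xBCD9E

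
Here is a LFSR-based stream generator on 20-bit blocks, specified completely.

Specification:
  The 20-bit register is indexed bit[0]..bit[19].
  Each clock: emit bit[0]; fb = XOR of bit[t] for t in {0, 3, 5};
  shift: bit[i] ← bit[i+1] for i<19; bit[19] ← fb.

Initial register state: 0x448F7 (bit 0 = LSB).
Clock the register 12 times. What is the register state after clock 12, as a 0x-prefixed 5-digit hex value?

0x3AE44

reg_0 = 0x448F7
clock 1: out=1, reg = 0x2247B
clock 2: out=1, reg = 0x9123D
clock 3: out=1, reg = 0xC891E
clock 4: out=0, reg = 0xE448F
clock 5: out=1, reg = 0x72247
clock 6: out=1, reg = 0xB9123
clock 7: out=1, reg = 0x5C891
clock 8: out=1, reg = 0xAE448
clock 9: out=0, reg = 0xD7224
clock 10: out=0, reg = 0xEB912
clock 11: out=0, reg = 0x75C89
clock 12: out=1, reg = 0x3AE44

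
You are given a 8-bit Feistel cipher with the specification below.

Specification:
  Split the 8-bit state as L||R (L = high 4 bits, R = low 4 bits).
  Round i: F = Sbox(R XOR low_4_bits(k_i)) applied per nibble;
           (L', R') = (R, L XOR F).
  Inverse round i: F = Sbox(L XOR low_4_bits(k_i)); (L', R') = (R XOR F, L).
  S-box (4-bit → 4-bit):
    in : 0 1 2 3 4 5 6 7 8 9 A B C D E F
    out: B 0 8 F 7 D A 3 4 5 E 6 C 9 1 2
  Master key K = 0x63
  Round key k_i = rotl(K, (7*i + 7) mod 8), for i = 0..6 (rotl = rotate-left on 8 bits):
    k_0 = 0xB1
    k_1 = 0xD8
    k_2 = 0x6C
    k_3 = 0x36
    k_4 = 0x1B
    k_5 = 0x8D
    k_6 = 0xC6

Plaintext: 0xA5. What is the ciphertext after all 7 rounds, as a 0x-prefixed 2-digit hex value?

0x9A

s_0 = plaintext = 0xA5
s_1 = Round(s_0, k_0) = 0x5D
s_2 = Round(s_1, k_1) = 0xD8
s_3 = Round(s_2, k_2) = 0x8A
s_4 = Round(s_3, k_3) = 0xA4
s_5 = Round(s_4, k_4) = 0x48
s_6 = Round(s_5, k_5) = 0x89
s_7 = Round(s_6, k_6) = 0x9A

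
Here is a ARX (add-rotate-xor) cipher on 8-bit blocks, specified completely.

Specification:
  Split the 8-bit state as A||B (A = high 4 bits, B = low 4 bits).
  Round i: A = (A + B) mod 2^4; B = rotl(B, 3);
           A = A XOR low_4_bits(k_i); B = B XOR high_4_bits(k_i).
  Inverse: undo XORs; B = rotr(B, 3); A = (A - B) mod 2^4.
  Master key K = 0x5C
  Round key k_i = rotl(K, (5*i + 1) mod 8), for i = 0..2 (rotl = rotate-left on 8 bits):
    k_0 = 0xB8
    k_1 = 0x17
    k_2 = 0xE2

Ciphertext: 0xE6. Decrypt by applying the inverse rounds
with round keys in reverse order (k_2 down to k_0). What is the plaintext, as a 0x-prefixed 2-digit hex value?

s_0 = ciphertext = 0xE6
s_1 = InvRound(s_0, k_2) = 0xB1
s_2 = InvRound(s_1, k_1) = 0xC0
s_3 = InvRound(s_2, k_0) = 0xD7

0xD7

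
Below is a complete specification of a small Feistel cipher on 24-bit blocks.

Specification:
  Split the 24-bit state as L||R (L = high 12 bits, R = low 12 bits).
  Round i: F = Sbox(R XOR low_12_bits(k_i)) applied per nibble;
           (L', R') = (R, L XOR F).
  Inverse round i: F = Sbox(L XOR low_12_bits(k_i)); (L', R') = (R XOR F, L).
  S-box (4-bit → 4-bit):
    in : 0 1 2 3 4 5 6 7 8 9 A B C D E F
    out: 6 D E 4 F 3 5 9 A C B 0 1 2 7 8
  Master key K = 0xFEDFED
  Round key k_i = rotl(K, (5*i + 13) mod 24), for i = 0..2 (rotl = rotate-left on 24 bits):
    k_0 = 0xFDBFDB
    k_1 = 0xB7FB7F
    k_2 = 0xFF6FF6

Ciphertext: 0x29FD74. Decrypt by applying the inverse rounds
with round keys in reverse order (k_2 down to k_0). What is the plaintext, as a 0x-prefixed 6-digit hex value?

0x1BADA6

s_0 = ciphertext = 0x29FD74
s_1 = InvRound(s_0, k_2) = 0xF2829F
s_2 = InvRound(s_1, k_1) = 0xDA6F28
s_3 = InvRound(s_2, k_0) = 0x1BADA6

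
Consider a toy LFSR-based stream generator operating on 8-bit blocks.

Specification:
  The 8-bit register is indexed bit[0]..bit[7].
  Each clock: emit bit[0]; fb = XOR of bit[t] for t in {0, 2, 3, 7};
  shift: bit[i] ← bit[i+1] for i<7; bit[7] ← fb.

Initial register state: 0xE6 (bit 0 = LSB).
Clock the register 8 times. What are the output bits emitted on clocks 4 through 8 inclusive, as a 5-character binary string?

reg_0 = 0xE6
clock 1: out=0, reg = 0x73
clock 2: out=1, reg = 0xB9
clock 3: out=1, reg = 0xDC
clock 4: out=0, reg = 0xEE
clock 5: out=0, reg = 0xF7
clock 6: out=1, reg = 0xFB
clock 7: out=1, reg = 0xFD
clock 8: out=1, reg = 0x7E

00111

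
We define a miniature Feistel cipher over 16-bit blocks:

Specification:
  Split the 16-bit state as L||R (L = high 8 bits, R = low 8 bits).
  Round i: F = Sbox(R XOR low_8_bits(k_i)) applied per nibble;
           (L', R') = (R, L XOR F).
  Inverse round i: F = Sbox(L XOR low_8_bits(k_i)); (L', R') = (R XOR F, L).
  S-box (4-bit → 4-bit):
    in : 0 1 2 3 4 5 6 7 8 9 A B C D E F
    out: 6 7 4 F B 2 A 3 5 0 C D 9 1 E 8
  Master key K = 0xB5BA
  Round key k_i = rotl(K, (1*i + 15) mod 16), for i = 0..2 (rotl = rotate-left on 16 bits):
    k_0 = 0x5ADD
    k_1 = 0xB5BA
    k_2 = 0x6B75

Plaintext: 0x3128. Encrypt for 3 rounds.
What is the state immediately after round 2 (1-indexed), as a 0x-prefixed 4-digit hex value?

s_0 = plaintext = 0x3128
s_1 = Round(s_0, k_0) = 0x28B3
s_2 = Round(s_1, k_1) = 0xB348
s_3 = Round(s_2, k_2) = 0x4842

0xB348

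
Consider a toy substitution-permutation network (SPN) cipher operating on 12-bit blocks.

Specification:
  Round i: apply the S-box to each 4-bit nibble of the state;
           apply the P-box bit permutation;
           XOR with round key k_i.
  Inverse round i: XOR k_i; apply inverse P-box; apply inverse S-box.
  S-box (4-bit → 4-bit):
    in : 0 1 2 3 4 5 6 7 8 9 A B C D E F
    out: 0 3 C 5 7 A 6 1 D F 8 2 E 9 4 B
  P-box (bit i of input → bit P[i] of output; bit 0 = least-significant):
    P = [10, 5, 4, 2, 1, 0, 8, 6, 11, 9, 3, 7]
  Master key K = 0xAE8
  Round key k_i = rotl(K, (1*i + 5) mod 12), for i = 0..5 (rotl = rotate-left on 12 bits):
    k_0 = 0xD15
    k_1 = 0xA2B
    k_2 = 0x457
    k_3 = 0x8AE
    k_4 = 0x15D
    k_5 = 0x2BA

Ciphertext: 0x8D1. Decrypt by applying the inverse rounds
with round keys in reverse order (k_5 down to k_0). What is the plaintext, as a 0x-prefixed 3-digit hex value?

s_0 = ciphertext = 0x8D1
s_1 = InvRound(s_0, k_5) = 0x4FB
s_2 = InvRound(s_1, k_4) = 0xA3F
s_3 = InvRound(s_2, k_3) = 0x5BE
s_4 = InvRound(s_3, k_2) = 0x2CB
s_5 = InvRound(s_4, k_1) = 0xDAB
s_6 = InvRound(s_5, k_0) = 0x27C

0x27C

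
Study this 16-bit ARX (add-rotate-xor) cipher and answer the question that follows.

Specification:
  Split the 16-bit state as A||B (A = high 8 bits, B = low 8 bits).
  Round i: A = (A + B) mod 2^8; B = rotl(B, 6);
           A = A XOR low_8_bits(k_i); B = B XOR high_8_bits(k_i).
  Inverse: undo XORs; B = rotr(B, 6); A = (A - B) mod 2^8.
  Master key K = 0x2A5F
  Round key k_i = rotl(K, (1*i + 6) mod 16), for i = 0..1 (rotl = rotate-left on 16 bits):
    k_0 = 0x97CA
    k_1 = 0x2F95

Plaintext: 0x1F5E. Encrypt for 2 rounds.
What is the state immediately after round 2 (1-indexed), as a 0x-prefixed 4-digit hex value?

0x222F

s_0 = plaintext = 0x1F5E
s_1 = Round(s_0, k_0) = 0xB700
s_2 = Round(s_1, k_1) = 0x222F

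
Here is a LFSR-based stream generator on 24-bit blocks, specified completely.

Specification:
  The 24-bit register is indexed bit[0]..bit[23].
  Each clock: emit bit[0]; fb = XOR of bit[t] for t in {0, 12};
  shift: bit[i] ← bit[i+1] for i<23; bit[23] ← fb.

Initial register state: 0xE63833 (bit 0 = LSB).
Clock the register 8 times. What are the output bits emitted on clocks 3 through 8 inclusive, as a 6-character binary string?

reg_0 = 0xE63833
clock 1: out=1, reg = 0x731C19
clock 2: out=1, reg = 0x398E0C
clock 3: out=0, reg = 0x1CC706
clock 4: out=0, reg = 0x0E6383
clock 5: out=1, reg = 0x8731C1
clock 6: out=1, reg = 0x4398E0
clock 7: out=0, reg = 0xA1CC70
clock 8: out=0, reg = 0x50E638

001100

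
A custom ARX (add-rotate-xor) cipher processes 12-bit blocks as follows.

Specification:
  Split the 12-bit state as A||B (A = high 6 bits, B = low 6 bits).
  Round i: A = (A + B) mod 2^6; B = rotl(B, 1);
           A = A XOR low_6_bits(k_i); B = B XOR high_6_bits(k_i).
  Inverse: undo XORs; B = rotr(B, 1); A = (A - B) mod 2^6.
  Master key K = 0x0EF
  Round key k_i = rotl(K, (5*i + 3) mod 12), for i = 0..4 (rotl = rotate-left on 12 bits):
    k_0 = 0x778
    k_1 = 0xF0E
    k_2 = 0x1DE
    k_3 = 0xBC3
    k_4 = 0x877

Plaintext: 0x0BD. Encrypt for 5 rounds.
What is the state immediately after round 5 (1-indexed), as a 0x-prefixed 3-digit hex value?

s_0 = plaintext = 0x0BD
s_1 = Round(s_0, k_0) = 0x1E6
s_2 = Round(s_1, k_1) = 0x8F1
s_3 = Round(s_2, k_2) = 0x2A4
s_4 = Round(s_3, k_3) = 0xB66
s_5 = Round(s_4, k_4) = 0x92C

0x92C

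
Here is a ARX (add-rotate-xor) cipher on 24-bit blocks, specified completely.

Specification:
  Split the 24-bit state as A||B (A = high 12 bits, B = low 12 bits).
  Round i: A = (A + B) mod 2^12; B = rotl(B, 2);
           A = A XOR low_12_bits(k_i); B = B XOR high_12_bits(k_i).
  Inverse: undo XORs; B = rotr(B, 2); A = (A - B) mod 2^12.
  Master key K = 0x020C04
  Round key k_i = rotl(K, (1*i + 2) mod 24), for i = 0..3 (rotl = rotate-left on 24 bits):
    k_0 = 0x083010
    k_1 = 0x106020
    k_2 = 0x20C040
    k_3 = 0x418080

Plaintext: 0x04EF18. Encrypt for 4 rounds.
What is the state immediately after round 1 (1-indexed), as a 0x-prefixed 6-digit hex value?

s_0 = plaintext = 0x04EF18
s_1 = Round(s_0, k_0) = 0xF76CE0
s_2 = Round(s_1, k_1) = 0xC76285
s_3 = Round(s_2, k_2) = 0xEBB818
s_4 = Round(s_3, k_3) = 0x65347A

0xF76CE0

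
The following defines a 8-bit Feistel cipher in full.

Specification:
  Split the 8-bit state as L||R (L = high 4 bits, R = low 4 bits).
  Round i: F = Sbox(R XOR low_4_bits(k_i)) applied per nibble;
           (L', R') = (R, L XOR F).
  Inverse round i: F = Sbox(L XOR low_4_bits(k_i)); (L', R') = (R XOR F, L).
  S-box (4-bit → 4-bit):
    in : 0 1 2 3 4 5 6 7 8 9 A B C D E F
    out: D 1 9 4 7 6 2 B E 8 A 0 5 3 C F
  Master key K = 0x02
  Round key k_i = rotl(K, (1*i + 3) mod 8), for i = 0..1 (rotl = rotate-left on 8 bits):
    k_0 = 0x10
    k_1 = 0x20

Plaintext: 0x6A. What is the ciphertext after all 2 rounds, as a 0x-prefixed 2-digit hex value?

s_0 = plaintext = 0x6A
s_1 = Round(s_0, k_0) = 0xAC
s_2 = Round(s_1, k_1) = 0xCF

0xCF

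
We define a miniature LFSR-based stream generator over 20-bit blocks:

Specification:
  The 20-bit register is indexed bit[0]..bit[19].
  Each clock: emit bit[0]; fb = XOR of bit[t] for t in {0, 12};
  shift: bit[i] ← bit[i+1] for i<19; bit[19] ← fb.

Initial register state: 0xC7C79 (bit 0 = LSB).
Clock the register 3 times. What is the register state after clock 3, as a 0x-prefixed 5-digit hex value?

reg_0 = 0xC7C79
clock 1: out=1, reg = 0x63E3C
clock 2: out=0, reg = 0xB1F1E
clock 3: out=0, reg = 0xD8F8F

0xD8F8F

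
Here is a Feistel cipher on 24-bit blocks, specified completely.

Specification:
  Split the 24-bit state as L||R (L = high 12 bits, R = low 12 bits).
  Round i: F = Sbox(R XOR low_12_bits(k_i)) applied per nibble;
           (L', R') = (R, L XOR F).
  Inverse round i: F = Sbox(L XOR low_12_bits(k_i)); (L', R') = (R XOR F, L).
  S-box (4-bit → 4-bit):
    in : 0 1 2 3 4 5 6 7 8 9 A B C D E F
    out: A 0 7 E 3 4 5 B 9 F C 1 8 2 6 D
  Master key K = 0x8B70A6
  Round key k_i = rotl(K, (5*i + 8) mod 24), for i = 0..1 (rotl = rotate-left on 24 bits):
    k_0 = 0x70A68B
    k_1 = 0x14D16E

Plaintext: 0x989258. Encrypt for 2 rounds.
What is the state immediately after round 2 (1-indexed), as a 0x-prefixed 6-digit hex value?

s_0 = plaintext = 0x989258
s_1 = Round(s_0, k_0) = 0x258AA7
s_2 = Round(s_1, k_1) = 0xAA73D7

0xAA73D7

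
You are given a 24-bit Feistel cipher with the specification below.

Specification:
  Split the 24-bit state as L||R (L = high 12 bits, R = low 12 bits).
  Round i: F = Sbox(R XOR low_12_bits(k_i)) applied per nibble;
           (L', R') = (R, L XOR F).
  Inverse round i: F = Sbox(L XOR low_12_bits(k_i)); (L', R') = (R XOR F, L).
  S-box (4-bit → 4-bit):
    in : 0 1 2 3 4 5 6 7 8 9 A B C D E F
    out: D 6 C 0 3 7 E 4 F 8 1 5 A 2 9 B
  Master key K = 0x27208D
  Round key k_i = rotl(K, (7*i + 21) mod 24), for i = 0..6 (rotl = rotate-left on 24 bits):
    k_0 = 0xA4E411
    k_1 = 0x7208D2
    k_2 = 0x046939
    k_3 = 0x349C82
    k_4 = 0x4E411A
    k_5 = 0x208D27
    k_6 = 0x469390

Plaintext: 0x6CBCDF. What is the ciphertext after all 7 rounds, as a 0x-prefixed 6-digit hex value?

s_0 = plaintext = 0x6CBCDF
s_1 = Round(s_0, k_0) = 0xCDF962
s_2 = Round(s_1, k_1) = 0x962A82
s_3 = Round(s_2, k_2) = 0xA82937
s_4 = Round(s_3, k_3) = 0x937DD5
s_5 = Round(s_4, k_4) = 0xDD539C
s_6 = Round(s_5, k_5) = 0x39C480
s_7 = Round(s_6, k_6) = 0x4807F1

0x4807F1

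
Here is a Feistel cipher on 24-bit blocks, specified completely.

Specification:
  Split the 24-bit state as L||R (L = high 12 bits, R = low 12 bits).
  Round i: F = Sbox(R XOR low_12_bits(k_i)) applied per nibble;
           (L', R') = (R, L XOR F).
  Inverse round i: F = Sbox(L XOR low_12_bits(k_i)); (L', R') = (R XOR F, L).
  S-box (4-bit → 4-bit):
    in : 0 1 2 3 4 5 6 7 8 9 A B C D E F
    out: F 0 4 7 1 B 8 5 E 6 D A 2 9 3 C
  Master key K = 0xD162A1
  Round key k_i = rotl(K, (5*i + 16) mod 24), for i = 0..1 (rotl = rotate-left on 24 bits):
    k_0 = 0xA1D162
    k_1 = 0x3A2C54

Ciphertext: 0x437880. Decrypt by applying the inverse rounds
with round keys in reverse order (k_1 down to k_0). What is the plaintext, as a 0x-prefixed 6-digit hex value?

s_0 = ciphertext = 0x437880
s_1 = InvRound(s_0, k_1) = 0x607437
s_2 = InvRound(s_1, k_0) = 0x1BC607

0x1BC607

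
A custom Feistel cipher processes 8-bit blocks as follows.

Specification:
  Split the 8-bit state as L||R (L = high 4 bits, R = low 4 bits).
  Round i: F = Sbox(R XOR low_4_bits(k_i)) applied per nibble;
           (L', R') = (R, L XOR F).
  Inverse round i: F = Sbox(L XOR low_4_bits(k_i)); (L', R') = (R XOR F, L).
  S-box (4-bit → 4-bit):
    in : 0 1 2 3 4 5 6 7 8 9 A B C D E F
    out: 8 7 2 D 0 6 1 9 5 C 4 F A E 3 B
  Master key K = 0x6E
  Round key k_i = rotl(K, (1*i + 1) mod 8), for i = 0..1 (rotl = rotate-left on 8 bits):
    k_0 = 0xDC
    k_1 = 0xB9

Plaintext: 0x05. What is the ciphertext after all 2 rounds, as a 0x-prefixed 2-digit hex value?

s_0 = plaintext = 0x05
s_1 = Round(s_0, k_0) = 0x5C
s_2 = Round(s_1, k_1) = 0xC3

0xC3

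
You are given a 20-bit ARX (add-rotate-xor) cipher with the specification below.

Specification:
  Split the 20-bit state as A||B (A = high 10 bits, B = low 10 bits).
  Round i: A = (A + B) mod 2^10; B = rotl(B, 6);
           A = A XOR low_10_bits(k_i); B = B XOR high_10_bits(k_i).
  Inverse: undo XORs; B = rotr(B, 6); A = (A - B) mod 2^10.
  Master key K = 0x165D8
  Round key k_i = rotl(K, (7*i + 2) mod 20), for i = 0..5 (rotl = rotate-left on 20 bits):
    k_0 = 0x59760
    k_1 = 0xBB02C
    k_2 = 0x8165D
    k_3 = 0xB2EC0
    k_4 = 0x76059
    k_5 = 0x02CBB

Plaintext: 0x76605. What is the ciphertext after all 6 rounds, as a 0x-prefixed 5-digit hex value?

0xFDA77

s_0 = plaintext = 0x76605
s_1 = Round(s_0, k_0) = 0x2F805
s_2 = Round(s_1, k_1) = 0x3BFAC
s_3 = Round(s_2, k_2) = 0xB193F
s_4 = Round(s_3, k_3) = 0xB1518
s_5 = Round(s_4, k_4) = 0xE13C9
s_6 = Round(s_5, k_5) = 0xFDA77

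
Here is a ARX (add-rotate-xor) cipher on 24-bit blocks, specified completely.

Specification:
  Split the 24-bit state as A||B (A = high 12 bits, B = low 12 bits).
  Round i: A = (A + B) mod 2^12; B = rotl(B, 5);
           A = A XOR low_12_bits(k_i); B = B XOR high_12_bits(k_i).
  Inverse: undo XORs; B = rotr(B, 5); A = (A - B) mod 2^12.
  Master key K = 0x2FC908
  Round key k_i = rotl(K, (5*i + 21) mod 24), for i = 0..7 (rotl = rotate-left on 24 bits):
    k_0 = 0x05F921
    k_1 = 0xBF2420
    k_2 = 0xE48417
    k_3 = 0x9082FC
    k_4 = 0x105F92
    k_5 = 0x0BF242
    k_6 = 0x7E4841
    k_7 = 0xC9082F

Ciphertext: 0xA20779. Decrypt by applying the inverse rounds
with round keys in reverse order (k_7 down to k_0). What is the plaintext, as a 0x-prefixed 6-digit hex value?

s_0 = ciphertext = 0xA20779
s_1 = InvRound(s_0, k_7) = 0xD304DF
s_2 = InvRound(s_1, k_6) = 0x7D8D99
s_3 = InvRound(s_2, k_5) = 0x231369
s_4 = InvRound(s_3, k_4) = 0x790613
s_5 = InvRound(s_4, k_3) = 0x774DF8
s_6 = InvRound(s_5, k_2) = 0xB4681D
s_7 = InvRound(s_6, k_1) = 0x7C779F
s_8 = InvRound(s_7, k_0) = 0xEA803E

0xEA803E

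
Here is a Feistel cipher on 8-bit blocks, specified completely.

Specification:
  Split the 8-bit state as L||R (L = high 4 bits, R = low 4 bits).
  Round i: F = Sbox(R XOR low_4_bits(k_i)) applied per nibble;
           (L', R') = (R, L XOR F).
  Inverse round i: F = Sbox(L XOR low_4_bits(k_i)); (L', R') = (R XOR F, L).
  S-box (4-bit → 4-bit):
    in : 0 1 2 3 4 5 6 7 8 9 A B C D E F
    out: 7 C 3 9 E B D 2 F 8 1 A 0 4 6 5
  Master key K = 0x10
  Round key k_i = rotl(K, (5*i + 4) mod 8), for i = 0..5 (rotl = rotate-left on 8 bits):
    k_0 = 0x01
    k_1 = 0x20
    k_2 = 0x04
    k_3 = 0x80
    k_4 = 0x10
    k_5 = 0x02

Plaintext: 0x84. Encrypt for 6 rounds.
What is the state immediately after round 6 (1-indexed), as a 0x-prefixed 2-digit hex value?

s_0 = plaintext = 0x84
s_1 = Round(s_0, k_0) = 0x43
s_2 = Round(s_1, k_1) = 0x3D
s_3 = Round(s_2, k_2) = 0xDB
s_4 = Round(s_3, k_3) = 0xB7
s_5 = Round(s_4, k_4) = 0x79
s_6 = Round(s_5, k_5) = 0x9D

0x9D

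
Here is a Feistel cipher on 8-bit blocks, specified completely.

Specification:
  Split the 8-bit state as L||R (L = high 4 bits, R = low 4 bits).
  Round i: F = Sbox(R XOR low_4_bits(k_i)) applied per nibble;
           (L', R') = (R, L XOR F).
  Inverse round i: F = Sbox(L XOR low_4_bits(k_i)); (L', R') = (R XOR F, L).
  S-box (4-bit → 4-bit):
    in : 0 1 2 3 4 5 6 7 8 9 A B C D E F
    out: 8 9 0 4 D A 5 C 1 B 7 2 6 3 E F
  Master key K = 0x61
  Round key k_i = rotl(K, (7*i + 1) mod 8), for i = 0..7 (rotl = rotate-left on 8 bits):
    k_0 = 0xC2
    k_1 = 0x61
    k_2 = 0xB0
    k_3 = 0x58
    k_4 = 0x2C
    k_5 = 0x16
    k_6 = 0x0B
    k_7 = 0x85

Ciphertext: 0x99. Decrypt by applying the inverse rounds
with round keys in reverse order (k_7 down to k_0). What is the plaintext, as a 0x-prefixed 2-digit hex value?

s_0 = ciphertext = 0x99
s_1 = InvRound(s_0, k_7) = 0xF9
s_2 = InvRound(s_1, k_6) = 0x4F
s_3 = InvRound(s_2, k_5) = 0xF4
s_4 = InvRound(s_3, k_4) = 0x0F
s_5 = InvRound(s_4, k_3) = 0xE0
s_6 = InvRound(s_5, k_2) = 0xEE
s_7 = InvRound(s_6, k_1) = 0x1E
s_8 = InvRound(s_7, k_0) = 0xA1

0xA1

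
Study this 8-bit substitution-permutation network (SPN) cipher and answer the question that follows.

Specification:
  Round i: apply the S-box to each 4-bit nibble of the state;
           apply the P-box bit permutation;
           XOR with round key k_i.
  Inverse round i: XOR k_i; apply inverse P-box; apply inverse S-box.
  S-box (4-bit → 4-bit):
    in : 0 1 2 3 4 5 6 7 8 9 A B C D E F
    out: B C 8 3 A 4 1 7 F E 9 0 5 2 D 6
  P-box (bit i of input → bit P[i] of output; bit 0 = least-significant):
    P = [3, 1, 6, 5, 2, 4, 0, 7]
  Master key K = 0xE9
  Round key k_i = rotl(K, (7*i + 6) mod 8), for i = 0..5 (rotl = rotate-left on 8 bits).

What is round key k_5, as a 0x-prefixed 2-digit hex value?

K = 0xE9
k_0 = rotl(K, (7*0+6) mod 8) = rotl(K, 6) = 0x7A
k_1 = rotl(K, (7*1+6) mod 8) = rotl(K, 5) = 0x3D
k_2 = rotl(K, (7*2+6) mod 8) = rotl(K, 4) = 0x9E
k_3 = rotl(K, (7*3+6) mod 8) = rotl(K, 3) = 0x4F
k_4 = rotl(K, (7*4+6) mod 8) = rotl(K, 2) = 0xA7
k_5 = rotl(K, (7*5+6) mod 8) = rotl(K, 1) = 0xD3

0xD3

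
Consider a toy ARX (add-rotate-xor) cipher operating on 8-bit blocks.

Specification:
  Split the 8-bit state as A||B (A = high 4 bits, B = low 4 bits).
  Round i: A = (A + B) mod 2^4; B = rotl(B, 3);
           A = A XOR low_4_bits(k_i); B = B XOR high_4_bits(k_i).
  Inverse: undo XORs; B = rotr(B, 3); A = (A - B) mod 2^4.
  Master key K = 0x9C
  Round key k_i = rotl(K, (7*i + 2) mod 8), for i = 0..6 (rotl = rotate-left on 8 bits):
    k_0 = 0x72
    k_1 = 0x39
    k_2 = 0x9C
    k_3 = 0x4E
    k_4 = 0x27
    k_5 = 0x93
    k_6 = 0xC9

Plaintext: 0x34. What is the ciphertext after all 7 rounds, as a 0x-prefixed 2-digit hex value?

s_0 = plaintext = 0x34
s_1 = Round(s_0, k_0) = 0x55
s_2 = Round(s_1, k_1) = 0x39
s_3 = Round(s_2, k_2) = 0x05
s_4 = Round(s_3, k_3) = 0xBE
s_5 = Round(s_4, k_4) = 0xE5
s_6 = Round(s_5, k_5) = 0x03
s_7 = Round(s_6, k_6) = 0xA5

0xA5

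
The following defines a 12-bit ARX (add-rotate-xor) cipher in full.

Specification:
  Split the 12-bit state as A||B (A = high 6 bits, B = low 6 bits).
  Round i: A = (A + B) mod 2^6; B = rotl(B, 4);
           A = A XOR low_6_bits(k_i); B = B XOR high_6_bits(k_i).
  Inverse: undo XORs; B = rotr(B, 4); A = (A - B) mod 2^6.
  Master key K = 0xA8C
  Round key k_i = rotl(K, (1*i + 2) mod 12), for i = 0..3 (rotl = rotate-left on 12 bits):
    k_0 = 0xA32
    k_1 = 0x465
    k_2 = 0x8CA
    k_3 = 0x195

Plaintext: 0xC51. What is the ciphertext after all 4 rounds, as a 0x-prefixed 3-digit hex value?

s_0 = plaintext = 0xC51
s_1 = Round(s_0, k_0) = 0xC3C
s_2 = Round(s_1, k_1) = 0x25E
s_3 = Round(s_2, k_2) = 0xB44
s_4 = Round(s_3, k_3) = 0x907

0x907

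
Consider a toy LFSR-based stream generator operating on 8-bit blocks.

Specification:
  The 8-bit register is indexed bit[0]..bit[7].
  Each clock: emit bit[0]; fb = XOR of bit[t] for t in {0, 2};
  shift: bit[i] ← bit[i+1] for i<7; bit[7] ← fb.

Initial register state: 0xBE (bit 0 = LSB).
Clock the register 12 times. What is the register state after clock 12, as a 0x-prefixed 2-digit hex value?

0x5D

reg_0 = 0xBE
clock 1: out=0, reg = 0xDF
clock 2: out=1, reg = 0x6F
clock 3: out=1, reg = 0x37
clock 4: out=1, reg = 0x1B
clock 5: out=1, reg = 0x8D
clock 6: out=1, reg = 0x46
clock 7: out=0, reg = 0xA3
clock 8: out=1, reg = 0xD1
clock 9: out=1, reg = 0xE8
clock 10: out=0, reg = 0x74
clock 11: out=0, reg = 0xBA
clock 12: out=0, reg = 0x5D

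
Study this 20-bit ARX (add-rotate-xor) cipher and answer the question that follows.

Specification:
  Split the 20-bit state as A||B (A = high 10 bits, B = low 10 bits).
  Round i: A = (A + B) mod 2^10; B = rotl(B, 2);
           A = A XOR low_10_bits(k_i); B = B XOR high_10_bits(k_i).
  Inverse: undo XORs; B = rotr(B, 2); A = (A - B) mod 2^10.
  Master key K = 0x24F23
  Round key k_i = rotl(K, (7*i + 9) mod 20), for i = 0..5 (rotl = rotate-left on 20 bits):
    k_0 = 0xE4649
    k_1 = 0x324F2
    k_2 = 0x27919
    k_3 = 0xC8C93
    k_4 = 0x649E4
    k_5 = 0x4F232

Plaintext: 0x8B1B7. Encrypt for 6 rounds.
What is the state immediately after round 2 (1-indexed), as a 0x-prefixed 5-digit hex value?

0x811F8

s_0 = plaintext = 0x8B1B7
s_1 = Round(s_0, k_0) = 0x6A94C
s_2 = Round(s_1, k_1) = 0x811F8
s_3 = Round(s_2, k_2) = 0xB977F
s_4 = Round(s_3, k_3) = 0xBDEDC
s_5 = Round(s_4, k_4) = 0x0DEE0
s_6 = Round(s_5, k_5) = 0x496BE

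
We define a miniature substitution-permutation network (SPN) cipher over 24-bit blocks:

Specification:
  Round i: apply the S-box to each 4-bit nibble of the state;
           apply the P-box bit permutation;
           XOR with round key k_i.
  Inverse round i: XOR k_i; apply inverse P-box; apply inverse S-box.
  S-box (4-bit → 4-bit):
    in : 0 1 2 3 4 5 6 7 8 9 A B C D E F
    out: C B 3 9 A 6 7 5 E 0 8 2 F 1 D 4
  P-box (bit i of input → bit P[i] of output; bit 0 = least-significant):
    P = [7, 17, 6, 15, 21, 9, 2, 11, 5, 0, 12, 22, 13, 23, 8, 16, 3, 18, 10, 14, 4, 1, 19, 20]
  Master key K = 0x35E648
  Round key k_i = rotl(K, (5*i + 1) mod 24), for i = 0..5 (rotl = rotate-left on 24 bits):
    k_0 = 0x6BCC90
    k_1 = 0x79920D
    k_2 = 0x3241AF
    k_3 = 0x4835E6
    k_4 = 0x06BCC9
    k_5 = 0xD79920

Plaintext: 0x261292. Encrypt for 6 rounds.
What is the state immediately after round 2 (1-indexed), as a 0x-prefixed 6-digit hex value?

0x06E514

s_0 = plaintext = 0x261292
s_1 = Round(s_0, k_0) = 0xECE82B
s_2 = Round(s_1, k_1) = 0x06E514
s_3 = Round(s_2, k_2) = 0x0DFEA6
s_4 = Round(s_3, k_3) = 0x122C0E
s_5 = Round(s_4, k_4) = 0xD20436
s_6 = Round(s_5, k_5) = 0xB090F9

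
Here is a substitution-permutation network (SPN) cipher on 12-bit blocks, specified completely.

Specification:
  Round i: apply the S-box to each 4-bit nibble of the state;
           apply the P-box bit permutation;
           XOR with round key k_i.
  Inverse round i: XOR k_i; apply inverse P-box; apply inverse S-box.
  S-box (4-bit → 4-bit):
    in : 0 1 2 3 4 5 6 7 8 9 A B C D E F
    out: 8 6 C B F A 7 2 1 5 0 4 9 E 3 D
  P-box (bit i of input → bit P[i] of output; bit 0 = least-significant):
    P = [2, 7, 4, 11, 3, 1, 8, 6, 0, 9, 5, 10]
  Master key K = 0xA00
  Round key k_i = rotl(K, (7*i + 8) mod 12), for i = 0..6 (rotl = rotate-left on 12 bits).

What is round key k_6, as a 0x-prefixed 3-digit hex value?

0x802

K = 0xA00
k_0 = rotl(K, (7*0+8) mod 12) = rotl(K, 8) = 0x0A0
k_1 = rotl(K, (7*1+8) mod 12) = rotl(K, 3) = 0x005
k_2 = rotl(K, (7*2+8) mod 12) = rotl(K, 10) = 0x280
k_3 = rotl(K, (7*3+8) mod 12) = rotl(K, 5) = 0x014
k_4 = rotl(K, (7*4+8) mod 12) = rotl(K, 0) = 0xA00
k_5 = rotl(K, (7*5+8) mod 12) = rotl(K, 7) = 0x050
k_6 = rotl(K, (7*6+8) mod 12) = rotl(K, 2) = 0x802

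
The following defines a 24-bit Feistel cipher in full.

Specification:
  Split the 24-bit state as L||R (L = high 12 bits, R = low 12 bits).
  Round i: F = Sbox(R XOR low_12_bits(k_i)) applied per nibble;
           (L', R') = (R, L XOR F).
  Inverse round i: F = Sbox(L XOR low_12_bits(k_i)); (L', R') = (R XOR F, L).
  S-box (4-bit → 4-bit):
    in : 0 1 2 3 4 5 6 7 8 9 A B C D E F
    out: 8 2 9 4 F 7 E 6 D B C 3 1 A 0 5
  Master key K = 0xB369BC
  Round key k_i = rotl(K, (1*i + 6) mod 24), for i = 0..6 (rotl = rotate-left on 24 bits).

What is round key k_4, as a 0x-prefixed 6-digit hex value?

K = 0xB369BC
k_0 = rotl(K, (1*0+6) mod 24) = rotl(K, 6) = 0xDA6F2C
k_1 = rotl(K, (1*1+6) mod 24) = rotl(K, 7) = 0xB4DE59
k_2 = rotl(K, (1*2+6) mod 24) = rotl(K, 8) = 0x69BCB3
k_3 = rotl(K, (1*3+6) mod 24) = rotl(K, 9) = 0xD37966
k_4 = rotl(K, (1*4+6) mod 24) = rotl(K, 10) = 0xA6F2CD

0xA6F2CD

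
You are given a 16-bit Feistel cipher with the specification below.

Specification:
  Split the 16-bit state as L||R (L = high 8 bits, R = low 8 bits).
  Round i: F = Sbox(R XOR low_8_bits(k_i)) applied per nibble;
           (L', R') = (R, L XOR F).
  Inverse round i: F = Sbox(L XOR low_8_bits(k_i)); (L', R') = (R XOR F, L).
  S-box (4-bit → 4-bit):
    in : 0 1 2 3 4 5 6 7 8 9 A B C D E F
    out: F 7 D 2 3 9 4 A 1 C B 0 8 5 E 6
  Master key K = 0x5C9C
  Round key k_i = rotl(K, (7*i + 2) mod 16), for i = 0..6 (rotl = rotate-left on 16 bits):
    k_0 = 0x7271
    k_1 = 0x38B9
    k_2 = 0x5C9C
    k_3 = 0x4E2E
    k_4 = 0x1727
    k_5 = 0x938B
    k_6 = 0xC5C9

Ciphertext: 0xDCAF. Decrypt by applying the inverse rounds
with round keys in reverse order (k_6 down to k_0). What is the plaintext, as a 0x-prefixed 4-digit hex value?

0x0EE9

s_0 = ciphertext = 0xDCAF
s_1 = InvRound(s_0, k_6) = 0xD6DC
s_2 = InvRound(s_1, k_5) = 0x49D6
s_3 = InvRound(s_2, k_4) = 0x9849
s_4 = InvRound(s_3, k_3) = 0x4D98
s_5 = InvRound(s_4, k_2) = 0xCF4D
s_6 = InvRound(s_5, k_1) = 0xE9CF
s_7 = InvRound(s_6, k_0) = 0x0EE9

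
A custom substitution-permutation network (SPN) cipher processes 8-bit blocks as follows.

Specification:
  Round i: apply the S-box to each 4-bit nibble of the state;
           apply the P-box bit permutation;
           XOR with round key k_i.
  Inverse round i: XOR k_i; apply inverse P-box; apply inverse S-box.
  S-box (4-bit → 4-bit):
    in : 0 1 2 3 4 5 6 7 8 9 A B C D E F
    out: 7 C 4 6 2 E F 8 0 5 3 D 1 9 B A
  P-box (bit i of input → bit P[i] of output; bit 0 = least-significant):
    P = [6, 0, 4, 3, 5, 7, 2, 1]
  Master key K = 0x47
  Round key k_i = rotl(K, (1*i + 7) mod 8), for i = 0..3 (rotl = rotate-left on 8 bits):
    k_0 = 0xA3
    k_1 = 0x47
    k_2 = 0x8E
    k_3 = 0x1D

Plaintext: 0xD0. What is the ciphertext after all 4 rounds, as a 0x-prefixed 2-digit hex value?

s_0 = plaintext = 0xD0
s_1 = Round(s_0, k_0) = 0xD0
s_2 = Round(s_1, k_1) = 0x34
s_3 = Round(s_2, k_2) = 0x0B
s_4 = Round(s_3, k_3) = 0xE1

0xE1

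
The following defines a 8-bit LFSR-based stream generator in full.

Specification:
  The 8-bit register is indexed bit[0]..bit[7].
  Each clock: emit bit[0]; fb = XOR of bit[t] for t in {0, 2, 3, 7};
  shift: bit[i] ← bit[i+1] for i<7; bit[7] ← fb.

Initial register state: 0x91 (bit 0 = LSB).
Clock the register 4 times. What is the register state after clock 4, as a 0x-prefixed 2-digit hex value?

reg_0 = 0x91
clock 1: out=1, reg = 0x48
clock 2: out=0, reg = 0xA4
clock 3: out=0, reg = 0x52
clock 4: out=0, reg = 0x29

0x29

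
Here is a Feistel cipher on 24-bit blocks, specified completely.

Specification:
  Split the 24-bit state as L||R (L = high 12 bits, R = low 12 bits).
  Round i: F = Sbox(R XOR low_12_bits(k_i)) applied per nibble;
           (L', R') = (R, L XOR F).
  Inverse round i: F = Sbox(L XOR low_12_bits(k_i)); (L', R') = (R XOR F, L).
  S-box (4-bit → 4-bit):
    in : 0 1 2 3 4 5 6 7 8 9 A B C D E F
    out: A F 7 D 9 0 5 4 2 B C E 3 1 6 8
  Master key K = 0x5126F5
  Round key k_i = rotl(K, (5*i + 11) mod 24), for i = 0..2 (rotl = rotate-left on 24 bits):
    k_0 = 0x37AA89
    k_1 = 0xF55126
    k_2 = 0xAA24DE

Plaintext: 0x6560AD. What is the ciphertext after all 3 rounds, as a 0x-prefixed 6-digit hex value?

0xE0663D

s_0 = plaintext = 0x6560AD
s_1 = Round(s_0, k_0) = 0x0ADA2F
s_2 = Round(s_1, k_1) = 0xA2FE06
s_3 = Round(s_2, k_2) = 0xE0663D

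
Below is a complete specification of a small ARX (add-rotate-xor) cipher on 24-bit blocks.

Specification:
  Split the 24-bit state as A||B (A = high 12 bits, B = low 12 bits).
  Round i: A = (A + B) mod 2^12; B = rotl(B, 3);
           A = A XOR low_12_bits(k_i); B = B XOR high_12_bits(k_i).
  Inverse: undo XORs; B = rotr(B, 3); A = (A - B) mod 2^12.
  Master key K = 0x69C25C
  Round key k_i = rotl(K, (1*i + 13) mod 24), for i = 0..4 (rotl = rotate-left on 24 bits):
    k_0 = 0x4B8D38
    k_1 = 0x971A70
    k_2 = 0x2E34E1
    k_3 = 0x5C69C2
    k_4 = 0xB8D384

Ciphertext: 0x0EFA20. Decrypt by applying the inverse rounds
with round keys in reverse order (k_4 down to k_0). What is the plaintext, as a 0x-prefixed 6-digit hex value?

s_0 = ciphertext = 0x0EFA20
s_1 = InvRound(s_0, k_4) = 0x936A35
s_2 = InvRound(s_1, k_3) = 0x8F67FE
s_3 = InvRound(s_2, k_2) = 0x174AA3
s_4 = InvRound(s_3, k_1) = 0x68A47A
s_5 = InvRound(s_4, k_0) = 0x79A418

0x79A418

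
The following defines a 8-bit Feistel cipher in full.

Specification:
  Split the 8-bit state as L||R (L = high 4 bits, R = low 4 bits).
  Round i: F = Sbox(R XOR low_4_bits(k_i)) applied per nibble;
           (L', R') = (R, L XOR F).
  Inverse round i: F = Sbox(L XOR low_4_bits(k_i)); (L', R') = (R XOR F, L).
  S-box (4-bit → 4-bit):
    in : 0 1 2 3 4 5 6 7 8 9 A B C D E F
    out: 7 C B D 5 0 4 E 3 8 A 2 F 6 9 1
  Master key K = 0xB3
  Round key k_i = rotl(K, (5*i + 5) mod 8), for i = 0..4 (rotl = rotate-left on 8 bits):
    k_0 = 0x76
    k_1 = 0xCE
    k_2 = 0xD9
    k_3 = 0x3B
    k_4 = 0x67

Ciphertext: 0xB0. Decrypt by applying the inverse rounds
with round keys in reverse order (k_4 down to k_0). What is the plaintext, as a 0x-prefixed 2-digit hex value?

0x9F

s_0 = ciphertext = 0xB0
s_1 = InvRound(s_0, k_4) = 0xFB
s_2 = InvRound(s_1, k_3) = 0xEF
s_3 = InvRound(s_2, k_2) = 0x1E
s_4 = InvRound(s_3, k_1) = 0xF1
s_5 = InvRound(s_4, k_0) = 0x9F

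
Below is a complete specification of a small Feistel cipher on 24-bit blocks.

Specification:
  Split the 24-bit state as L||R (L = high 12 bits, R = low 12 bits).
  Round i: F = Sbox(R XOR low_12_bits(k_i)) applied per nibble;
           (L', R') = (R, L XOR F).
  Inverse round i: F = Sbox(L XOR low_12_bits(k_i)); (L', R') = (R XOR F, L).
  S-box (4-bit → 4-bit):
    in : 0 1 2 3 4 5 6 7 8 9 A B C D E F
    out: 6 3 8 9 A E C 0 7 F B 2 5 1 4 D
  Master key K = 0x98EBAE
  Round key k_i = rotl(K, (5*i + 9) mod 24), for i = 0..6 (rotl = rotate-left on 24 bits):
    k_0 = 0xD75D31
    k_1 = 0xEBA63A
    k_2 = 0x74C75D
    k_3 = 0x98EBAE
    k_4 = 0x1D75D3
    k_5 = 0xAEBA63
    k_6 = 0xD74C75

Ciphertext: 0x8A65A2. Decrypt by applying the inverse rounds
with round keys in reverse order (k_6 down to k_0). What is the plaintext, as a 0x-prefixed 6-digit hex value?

0xC6EB57

s_0 = ciphertext = 0x8A65A2
s_1 = InvRound(s_0, k_6) = 0xFBB8A6
s_2 = InvRound(s_1, k_5) = 0x6B1FBB
s_3 = InvRound(s_2, k_4) = 0x6736B1
s_4 = InvRound(s_3, k_3) = 0x7A0673
s_5 = InvRound(s_4, k_2) = 0x0A27A0
s_6 = InvRound(s_5, k_1) = 0xB570A2
s_7 = InvRound(s_6, k_0) = 0xC6EB57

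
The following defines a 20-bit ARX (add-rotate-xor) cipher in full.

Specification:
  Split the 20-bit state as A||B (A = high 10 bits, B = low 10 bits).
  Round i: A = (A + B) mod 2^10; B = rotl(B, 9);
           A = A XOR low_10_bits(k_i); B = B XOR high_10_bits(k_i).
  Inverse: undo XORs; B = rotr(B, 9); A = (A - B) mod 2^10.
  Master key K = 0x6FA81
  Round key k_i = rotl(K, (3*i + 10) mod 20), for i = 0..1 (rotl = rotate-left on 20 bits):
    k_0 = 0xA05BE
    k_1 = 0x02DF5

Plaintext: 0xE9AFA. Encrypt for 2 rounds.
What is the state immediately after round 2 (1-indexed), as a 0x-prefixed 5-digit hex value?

0xBBDF5

s_0 = plaintext = 0xE9AFA
s_1 = Round(s_0, k_0) = 0xC7BFC
s_2 = Round(s_1, k_1) = 0xBBDF5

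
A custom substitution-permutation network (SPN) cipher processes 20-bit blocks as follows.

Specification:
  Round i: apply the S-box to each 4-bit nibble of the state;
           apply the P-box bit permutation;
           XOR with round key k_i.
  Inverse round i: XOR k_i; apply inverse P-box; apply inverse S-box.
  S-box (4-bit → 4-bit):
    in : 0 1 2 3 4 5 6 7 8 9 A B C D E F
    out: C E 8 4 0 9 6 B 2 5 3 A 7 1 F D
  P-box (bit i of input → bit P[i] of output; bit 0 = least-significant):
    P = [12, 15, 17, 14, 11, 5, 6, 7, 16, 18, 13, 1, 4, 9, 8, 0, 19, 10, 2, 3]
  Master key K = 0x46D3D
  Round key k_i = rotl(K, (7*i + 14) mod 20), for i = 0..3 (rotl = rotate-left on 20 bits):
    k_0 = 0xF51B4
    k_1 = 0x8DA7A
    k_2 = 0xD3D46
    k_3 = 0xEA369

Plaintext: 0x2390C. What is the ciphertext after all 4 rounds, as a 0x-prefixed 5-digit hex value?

s_0 = plaintext = 0x2390C
s_1 = Round(s_0, k_0) = 0xCE07C
s_2 = Round(s_1, k_1) = 0x265CD
s_3 = Round(s_2, k_2) = 0xC262C
s_4 = Round(s_3, k_3) = 0x017EC

0x017EC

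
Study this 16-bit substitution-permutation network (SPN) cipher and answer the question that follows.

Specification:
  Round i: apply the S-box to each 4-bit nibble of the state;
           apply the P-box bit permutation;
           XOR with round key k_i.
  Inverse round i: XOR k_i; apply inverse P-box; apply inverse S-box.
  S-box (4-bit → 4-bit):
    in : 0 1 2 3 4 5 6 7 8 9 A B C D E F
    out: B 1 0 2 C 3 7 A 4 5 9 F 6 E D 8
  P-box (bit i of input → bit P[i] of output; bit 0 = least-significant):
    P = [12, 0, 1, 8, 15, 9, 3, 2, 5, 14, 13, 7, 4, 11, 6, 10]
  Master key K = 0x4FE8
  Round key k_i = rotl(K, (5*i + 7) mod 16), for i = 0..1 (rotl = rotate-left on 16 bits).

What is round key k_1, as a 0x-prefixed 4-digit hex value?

0x84FE

K = 0x4FE8
k_0 = rotl(K, (5*0+7) mod 16) = rotl(K, 7) = 0xF427
k_1 = rotl(K, (5*1+7) mod 16) = rotl(K, 12) = 0x84FE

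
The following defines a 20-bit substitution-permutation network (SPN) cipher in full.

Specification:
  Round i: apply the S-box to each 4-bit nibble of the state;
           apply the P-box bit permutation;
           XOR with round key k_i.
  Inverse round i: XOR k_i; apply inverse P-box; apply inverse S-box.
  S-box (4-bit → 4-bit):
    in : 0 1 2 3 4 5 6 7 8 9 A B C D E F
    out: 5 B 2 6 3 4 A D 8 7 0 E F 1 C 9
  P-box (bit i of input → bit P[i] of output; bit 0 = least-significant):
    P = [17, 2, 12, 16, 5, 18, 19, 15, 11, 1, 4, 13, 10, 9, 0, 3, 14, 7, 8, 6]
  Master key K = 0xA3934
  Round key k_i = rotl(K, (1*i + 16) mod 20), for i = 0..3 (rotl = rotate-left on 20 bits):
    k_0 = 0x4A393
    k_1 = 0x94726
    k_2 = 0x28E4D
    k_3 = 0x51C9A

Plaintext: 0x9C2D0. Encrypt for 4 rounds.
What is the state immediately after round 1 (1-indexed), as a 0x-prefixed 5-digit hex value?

s_0 = plaintext = 0x9C2D0
s_1 = Round(s_0, k_0) = 0x6F438
s_2 = Round(s_1, k_1) = 0x44BEC
s_3 = Round(s_2, k_2) = 0x978DB
s_4 = Round(s_3, k_3) = 0x46937

0x6F438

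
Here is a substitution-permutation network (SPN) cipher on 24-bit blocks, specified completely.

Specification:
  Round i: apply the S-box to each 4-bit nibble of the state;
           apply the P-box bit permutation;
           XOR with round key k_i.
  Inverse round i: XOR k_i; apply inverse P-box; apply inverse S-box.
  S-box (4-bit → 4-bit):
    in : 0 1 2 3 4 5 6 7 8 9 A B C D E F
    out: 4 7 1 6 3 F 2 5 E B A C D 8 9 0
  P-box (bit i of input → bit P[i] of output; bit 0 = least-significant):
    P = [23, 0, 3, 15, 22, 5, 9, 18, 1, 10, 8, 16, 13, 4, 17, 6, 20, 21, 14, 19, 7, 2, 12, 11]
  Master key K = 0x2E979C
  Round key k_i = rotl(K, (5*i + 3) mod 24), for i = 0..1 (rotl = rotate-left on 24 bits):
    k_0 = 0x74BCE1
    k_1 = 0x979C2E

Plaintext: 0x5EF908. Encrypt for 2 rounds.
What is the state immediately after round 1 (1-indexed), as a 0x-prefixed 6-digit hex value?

0x6D226E

s_0 = plaintext = 0x5EF908
s_1 = Round(s_0, k_0) = 0x6D226E
s_2 = Round(s_1, k_1) = 0x1F3C08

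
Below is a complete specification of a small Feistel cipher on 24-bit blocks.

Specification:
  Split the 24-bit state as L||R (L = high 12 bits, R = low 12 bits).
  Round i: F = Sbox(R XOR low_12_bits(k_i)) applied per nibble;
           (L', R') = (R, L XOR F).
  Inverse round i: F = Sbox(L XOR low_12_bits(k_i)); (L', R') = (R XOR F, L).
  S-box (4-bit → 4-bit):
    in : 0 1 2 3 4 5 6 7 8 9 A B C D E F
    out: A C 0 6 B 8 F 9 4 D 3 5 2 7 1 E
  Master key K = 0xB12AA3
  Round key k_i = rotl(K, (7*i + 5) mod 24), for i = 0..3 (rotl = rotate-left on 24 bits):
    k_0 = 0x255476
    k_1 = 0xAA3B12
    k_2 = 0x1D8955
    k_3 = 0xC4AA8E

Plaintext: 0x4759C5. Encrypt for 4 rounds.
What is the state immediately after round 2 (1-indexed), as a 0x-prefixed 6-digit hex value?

s_0 = plaintext = 0x4759C5
s_1 = Round(s_0, k_0) = 0x9C5323
s_2 = Round(s_1, k_1) = 0x323DA9
s_3 = Round(s_2, k_2) = 0xDA98C1
s_4 = Round(s_3, k_3) = 0x8C1D17

0x323DA9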